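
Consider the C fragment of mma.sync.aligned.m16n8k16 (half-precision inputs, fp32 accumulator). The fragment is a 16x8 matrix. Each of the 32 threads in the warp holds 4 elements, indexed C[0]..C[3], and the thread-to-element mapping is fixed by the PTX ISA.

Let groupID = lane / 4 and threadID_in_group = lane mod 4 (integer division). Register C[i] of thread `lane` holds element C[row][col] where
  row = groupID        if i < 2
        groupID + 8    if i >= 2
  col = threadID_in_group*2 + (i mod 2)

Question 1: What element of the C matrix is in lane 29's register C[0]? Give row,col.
7,2

lane 29: G=7 (29/4), T=1 (29%4)
i=0: r=7+0=7, c=1*2+0=2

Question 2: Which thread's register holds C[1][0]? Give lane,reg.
r=1->g=1,rb=0  c=0->t=0,b0=0
L=1*4+0=4  i=0*2+0=0

4,0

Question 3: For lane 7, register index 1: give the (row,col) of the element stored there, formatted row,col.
7: g=1,t=3
[1] (1+0,3*2+1) = (1,7)

1,7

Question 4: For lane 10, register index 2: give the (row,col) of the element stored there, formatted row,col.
lane 10->10/4=2, 10 mod 4=2
i=2  r:2+8->10  c:2·2+0->4

10,4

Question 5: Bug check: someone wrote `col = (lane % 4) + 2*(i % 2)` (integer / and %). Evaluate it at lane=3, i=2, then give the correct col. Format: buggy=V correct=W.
buggy=3 correct=6

`(lane % 4) + 2*(i % 2)`[3,2]->3
lane 3: gid=0 (3/4), tid=3 (3%4)
i=2: r=0+8=8, c=3*2+0=6
col: 3 vs 6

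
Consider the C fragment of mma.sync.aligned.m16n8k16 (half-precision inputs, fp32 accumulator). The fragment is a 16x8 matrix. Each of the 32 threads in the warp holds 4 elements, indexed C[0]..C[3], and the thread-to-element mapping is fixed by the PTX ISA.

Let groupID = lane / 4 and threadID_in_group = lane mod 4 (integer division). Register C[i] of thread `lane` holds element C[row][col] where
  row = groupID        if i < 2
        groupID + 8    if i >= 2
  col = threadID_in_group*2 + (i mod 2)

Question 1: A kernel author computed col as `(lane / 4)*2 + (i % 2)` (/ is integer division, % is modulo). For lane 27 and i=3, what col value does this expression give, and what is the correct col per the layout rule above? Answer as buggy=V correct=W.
buggy=13 correct=7

`(lane / 4)*2 + (i % 2)`[27,3]=>13
lane 27=>27/4=6, 27 mod 4=3
i=3  r:6+8=>14  c:2·3+1=>7
col: 13 vs 7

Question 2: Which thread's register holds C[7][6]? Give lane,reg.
r: 7->gid=7,r8=0  c: 6->tid=3,i&1=0
L=7*4+3=31  i=0*2+0=0

31,0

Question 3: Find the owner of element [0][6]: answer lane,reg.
3,0

r=0->g=0,rb=0  c=6->t=3,b0=0
L=0*4+3=3  i=0*2+0=0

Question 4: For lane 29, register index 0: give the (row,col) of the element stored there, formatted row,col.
L=29=>grp=29>>2=7, tig=29&3=1
[0]=>row 7+0=7  col 1·2+0=2

7,2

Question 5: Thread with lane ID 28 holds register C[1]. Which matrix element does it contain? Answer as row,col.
7,1

28: grp=7,tig=0
[1] (7+0,0*2+1) = (7,1)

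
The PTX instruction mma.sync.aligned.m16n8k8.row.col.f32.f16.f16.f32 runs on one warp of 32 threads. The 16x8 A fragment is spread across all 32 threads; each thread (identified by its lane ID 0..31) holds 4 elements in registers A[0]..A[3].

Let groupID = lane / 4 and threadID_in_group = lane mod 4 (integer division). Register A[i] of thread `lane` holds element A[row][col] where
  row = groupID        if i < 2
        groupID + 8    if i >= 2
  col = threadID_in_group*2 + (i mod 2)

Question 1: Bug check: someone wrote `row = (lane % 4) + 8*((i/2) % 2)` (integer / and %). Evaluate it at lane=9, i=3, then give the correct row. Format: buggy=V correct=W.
`(lane % 4) + 8*((i/2) % 2)`[9,3]->9
L=9->g=9>>2=2, t=9&3=1
[3]->row 2+8=10  col 1·2+1=3
row: 9 vs 10

buggy=9 correct=10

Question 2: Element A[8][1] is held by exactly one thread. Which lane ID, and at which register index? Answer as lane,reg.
r: 8->gid=0,r8=1  c: 1->tid=0,i&1=1
L=0*4+0=0  i=1*2+1=3

0,3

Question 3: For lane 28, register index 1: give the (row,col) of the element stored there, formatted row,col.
28: grp=7,tig=0
[1] (7+0,0*2+1) = (7,1)

7,1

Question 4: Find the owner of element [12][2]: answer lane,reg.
17,2

r:12=>grp=4,rB=1  c:2=>tig=1,lo=0
L=4*4+1=17  i=1*2+0=2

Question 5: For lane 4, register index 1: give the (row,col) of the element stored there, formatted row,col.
4: G=1,T=0
[1] (1+0,0*2+1) = (1,1)

1,1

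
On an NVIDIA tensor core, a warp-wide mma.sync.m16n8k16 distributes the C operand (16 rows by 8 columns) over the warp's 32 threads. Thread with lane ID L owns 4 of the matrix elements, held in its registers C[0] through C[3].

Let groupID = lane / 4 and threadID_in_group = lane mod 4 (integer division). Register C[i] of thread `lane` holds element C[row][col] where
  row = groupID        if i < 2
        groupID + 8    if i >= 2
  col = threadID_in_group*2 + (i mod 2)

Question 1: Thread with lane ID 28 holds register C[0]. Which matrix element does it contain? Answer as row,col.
28: grp=7,tig=0
[0] (7+0,0*2+0) = (7,0)

7,0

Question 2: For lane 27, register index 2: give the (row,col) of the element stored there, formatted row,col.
27: gr=6,th=3
[2] (6+8,3*2+0) = (14,6)

14,6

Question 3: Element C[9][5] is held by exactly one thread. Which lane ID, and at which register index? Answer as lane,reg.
6,3

r=9⇒gr=1,Rb=1  c=5⇒th=2,odd=1
L=1*4+2=6  i=1*2+1=3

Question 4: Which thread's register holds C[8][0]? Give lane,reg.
0,2

r=8⇒gr=0,Rb=1  c=0⇒th=0,odd=0
L=0*4+0=0  i=1*2+0=2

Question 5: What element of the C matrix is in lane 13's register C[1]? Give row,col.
lane 13: g=3 (13/4), t=1 (13%4)
i=1: r=3+0=3, c=1*2+1=3

3,3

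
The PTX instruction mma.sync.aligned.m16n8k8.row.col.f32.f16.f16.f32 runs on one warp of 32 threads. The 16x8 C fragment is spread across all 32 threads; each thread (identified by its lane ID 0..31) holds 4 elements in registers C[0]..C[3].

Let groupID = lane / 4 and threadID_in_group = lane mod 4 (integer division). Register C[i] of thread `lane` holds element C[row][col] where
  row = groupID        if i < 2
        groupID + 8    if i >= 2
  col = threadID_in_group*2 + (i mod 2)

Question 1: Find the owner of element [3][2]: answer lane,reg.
r=3->g=3,rb=0  c=2->t=1,b0=0
L=3*4+1=13  i=0*2+0=0

13,0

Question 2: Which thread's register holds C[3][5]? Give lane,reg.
14,1

r=3->g=3,rb=0  c=5->t=2,b0=1
L=3*4+2=14  i=0*2+1=1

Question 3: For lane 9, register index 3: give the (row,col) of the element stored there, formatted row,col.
9: gr=2,th=1
[3] (2+8,1*2+1) = (10,3)

10,3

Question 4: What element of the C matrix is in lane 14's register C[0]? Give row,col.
3,4

lane 14->14/4=3, 14 mod 4=2
i=0  r:3+0->3  c:2·2+0->4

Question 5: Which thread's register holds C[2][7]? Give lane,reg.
r: 2->gid=2,r8=0  c: 7->tid=3,i&1=1
L=2*4+3=11  i=0*2+1=1

11,1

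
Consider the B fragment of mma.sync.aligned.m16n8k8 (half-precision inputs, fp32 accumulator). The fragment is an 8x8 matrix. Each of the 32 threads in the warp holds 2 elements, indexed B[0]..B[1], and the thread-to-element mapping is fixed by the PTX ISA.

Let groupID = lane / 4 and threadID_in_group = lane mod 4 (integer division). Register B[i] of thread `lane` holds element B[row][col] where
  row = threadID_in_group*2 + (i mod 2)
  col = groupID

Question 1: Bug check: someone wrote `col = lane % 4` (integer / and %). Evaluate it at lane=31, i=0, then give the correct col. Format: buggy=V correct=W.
`lane % 4`[31,0]⇒3
31: gr=7,th=3
[0] (3*2+0,7) = (6,7)
col: 3 vs 7

buggy=3 correct=7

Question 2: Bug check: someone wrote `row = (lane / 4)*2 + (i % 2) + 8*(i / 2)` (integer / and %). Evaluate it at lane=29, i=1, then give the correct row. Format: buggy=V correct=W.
`(lane / 4)*2 + (i % 2) + 8*(i / 2)`[29,1]->15
lane 29->29/4=7, 29 mod 4=1
i=1  r:2·1+1->3  c:7
row: 15 vs 3

buggy=15 correct=3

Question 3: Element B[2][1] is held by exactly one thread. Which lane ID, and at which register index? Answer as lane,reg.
5,0

c: 1->gid=1  r: 2->tid=1,i&1=0
L=1*4+1=5  i=0=0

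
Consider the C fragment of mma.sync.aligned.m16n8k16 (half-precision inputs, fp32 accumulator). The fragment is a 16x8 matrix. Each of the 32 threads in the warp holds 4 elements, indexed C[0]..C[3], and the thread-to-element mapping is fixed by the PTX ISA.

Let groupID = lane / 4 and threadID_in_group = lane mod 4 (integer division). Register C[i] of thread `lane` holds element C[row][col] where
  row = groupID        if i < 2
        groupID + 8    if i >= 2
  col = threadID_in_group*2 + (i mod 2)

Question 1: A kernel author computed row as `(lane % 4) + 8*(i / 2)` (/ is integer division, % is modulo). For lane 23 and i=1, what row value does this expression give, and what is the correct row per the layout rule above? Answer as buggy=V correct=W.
`(lane % 4) + 8*(i / 2)`[23,1]->3
L=23->gid=23>>2=5, tid=23&3=3
[1]->row 5+0=5  col 3·2+1=7
row: 3 vs 5

buggy=3 correct=5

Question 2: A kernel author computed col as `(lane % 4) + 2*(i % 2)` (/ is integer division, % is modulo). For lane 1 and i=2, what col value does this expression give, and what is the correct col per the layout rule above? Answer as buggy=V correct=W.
`(lane % 4) + 2*(i % 2)`[1,2]⇒1
lane 1⇒1/4=0, 1 mod 4=1
i=2  r:0+8⇒8  c:2·1+0⇒2
col: 1 vs 2

buggy=1 correct=2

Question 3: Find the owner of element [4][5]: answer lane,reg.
r:4=>grp=4,rB=0  c:5=>tig=2,lo=1
L=4*4+2=18  i=0*2+1=1

18,1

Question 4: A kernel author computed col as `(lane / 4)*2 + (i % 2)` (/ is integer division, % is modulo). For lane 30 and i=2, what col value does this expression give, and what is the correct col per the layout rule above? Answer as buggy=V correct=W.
`(lane / 4)*2 + (i % 2)`[30,2]→14
L=30→G=30>>2=7, T=30&3=2
[2]→row 7+8=15  col 2·2+0=4
col: 14 vs 4

buggy=14 correct=4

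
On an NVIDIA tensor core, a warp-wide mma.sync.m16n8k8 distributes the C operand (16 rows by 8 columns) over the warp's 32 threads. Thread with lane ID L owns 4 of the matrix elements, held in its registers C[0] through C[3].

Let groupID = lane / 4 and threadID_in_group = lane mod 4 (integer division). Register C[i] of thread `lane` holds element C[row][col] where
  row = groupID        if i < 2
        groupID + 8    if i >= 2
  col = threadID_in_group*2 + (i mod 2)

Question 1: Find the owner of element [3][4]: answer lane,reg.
r:3=>grp=3,rB=0  c:4=>tig=2,lo=0
L=3*4+2=14  i=0*2+0=0

14,0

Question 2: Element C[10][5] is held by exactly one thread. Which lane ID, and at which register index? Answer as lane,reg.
r: 10->gid=2,r8=1  c: 5->tid=2,i&1=1
L=2*4+2=10  i=1*2+1=3

10,3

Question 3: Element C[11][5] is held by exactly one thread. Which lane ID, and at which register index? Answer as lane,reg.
r: 11->gid=3,r8=1  c: 5->tid=2,i&1=1
L=3*4+2=14  i=1*2+1=3

14,3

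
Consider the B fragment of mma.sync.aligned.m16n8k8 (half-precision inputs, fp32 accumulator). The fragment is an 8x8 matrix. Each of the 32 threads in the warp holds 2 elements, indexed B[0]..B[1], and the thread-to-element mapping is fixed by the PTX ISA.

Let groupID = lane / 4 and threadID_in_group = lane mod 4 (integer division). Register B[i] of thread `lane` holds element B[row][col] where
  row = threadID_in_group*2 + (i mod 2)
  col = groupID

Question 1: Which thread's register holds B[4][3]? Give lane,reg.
c: 3->gid=3  r: 4->tid=2,i&1=0
L=3*4+2=14  i=0=0

14,0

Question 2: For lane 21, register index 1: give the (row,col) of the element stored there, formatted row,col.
lane 21: g=5 (21/4), t=1 (21%4)
i=1: r=1*2+1=3, c=g=5

3,5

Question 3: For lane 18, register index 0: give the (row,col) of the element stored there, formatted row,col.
lane 18⇒18/4=4, 18 mod 4=2
i=0  r:2·2+0⇒4  c:4

4,4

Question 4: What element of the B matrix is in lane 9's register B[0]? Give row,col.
2,2

9: grp=2,tig=1
[0] (1*2+0,2) = (2,2)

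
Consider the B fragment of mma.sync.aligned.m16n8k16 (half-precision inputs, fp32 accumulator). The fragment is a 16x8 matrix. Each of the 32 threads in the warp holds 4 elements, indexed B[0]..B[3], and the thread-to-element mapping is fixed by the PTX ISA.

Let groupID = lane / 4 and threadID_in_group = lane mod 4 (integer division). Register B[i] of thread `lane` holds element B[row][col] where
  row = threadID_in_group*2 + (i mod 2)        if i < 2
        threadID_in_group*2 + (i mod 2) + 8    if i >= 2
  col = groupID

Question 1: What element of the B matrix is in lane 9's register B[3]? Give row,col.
L=9->gid=9>>2=2, tid=9&3=1
[3]->row 1·2+1+8=11  col gid=2

11,2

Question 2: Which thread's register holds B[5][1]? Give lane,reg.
6,1

c=1→G=1  r=5→rhi=0,T=2,p=1
L=1*4+2=6  i=0*2+1=1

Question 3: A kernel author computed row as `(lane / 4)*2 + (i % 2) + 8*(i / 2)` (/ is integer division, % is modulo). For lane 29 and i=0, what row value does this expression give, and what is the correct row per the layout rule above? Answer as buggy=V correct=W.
buggy=14 correct=2

`(lane / 4)*2 + (i % 2) + 8*(i / 2)`[29,0]=>14
29: grp=7,tig=1
[0] (1*2+0+0,7) = (2,7)
row: 14 vs 2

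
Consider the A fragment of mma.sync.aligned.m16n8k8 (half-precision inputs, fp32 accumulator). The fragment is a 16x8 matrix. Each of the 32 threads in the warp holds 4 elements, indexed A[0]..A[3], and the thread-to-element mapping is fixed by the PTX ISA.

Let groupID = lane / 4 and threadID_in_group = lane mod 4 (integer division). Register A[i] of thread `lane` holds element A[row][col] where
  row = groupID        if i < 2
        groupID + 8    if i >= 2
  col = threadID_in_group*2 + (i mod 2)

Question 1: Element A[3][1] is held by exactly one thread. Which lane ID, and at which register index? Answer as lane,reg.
12,1

r:3=>grp=3,rB=0  c:1=>tig=0,lo=1
L=3*4+0=12  i=0*2+1=1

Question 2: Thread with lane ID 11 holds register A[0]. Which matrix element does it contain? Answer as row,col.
L=11→G=11>>2=2, T=11&3=3
[0]→row 2+0=2  col 3·2+0=6

2,6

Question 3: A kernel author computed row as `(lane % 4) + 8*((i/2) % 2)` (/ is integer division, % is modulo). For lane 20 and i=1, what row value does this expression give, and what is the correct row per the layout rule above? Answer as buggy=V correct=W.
buggy=0 correct=5

`(lane % 4) + 8*((i/2) % 2)`[20,1]=>0
20: grp=5,tig=0
[1] (5+0,0*2+1) = (5,1)
row: 0 vs 5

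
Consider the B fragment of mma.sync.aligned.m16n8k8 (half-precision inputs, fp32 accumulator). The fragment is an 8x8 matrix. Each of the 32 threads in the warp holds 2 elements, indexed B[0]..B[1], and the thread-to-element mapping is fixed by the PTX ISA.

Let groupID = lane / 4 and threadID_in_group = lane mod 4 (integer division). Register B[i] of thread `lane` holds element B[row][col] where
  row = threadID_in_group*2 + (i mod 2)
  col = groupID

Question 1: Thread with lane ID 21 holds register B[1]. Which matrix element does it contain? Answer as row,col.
3,5

lane 21->21/4=5, 21 mod 4=1
i=1  r:2·1+1->3  c:5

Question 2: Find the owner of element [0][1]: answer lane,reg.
4,0

c=1->g=1  r=0->t=0,b0=0
L=1*4+0=4  i=0=0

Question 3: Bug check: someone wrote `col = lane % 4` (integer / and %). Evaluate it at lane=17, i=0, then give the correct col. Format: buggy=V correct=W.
buggy=1 correct=4

`lane % 4`[17,0]->1
lane 17: gid=4 (17/4), tid=1 (17%4)
i=0: r=1*2+0=2, c=gid=4
col: 1 vs 4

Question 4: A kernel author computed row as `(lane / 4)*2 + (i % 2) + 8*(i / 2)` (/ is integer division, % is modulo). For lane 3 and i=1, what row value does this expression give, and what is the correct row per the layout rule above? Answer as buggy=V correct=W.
`(lane / 4)*2 + (i % 2) + 8*(i / 2)`[3,1]→1
3: G=0,T=3
[1] (3*2+1,0) = (7,0)
row: 1 vs 7

buggy=1 correct=7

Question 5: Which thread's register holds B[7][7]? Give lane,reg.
c: 7->gid=7  r: 7->tid=3,i&1=1
L=7*4+3=31  i=1=1

31,1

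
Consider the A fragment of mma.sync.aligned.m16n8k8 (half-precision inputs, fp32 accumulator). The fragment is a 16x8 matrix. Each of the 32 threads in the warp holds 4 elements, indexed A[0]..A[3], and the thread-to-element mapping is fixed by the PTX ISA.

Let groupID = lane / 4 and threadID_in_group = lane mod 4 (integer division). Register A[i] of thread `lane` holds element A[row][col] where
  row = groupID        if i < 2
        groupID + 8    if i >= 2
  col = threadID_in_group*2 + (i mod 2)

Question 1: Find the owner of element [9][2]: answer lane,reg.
r:9=>grp=1,rB=1  c:2=>tig=1,lo=0
L=1*4+1=5  i=1*2+0=2

5,2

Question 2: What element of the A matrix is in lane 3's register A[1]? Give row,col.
3: g=0,t=3
[1] (0+0,3*2+1) = (0,7)

0,7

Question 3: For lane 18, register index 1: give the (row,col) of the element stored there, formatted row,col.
lane 18: G=4 (18/4), T=2 (18%4)
i=1: r=4+0=4, c=2*2+1=5

4,5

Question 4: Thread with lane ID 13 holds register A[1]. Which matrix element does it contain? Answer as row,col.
3,3

13: g=3,t=1
[1] (3+0,1*2+1) = (3,3)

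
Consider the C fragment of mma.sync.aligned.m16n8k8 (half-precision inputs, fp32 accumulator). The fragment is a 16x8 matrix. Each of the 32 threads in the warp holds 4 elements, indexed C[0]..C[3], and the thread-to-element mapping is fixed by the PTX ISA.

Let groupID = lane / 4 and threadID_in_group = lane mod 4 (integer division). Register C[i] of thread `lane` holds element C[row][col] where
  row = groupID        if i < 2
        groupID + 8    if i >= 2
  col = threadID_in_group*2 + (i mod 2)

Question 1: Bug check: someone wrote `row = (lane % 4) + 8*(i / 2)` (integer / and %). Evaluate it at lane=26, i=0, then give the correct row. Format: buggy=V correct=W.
buggy=2 correct=6

`(lane % 4) + 8*(i / 2)`[26,0]=>2
lane 26=>26/4=6, 26 mod 4=2
i=0  r:6+0=>6  c:2·2+0=>4
row: 2 vs 6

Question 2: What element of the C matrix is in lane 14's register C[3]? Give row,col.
lane 14→14/4=3, 14 mod 4=2
i=3  r:3+8→11  c:2·2+1→5

11,5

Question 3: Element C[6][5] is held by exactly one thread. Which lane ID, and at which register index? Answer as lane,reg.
26,1

r=6⇒gr=6,Rb=0  c=5⇒th=2,odd=1
L=6*4+2=26  i=0*2+1=1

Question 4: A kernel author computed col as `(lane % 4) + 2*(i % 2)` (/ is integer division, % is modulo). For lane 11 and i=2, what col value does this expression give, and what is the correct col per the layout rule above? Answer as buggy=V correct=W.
buggy=3 correct=6

`(lane % 4) + 2*(i % 2)`[11,2]⇒3
lane 11: gr=2 (11/4), th=3 (11%4)
i=2: r=2+8=10, c=3*2+0=6
col: 3 vs 6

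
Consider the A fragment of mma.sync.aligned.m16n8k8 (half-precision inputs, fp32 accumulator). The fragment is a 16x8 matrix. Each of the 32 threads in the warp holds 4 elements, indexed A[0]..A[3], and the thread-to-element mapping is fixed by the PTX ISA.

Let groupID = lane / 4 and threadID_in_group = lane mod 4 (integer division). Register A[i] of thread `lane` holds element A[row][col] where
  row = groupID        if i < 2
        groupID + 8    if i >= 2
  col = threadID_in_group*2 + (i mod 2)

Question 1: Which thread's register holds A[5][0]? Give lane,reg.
20,0

r=5⇒gr=5,Rb=0  c=0⇒th=0,odd=0
L=5*4+0=20  i=0*2+0=0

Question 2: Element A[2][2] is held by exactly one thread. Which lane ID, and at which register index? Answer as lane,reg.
9,0

r: 2->gid=2,r8=0  c: 2->tid=1,i&1=0
L=2*4+1=9  i=0*2+0=0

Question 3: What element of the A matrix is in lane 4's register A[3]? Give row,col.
4: gr=1,th=0
[3] (1+8,0*2+1) = (9,1)

9,1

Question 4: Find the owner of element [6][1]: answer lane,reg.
24,1

r:6=>grp=6,rB=0  c:1=>tig=0,lo=1
L=6*4+0=24  i=0*2+1=1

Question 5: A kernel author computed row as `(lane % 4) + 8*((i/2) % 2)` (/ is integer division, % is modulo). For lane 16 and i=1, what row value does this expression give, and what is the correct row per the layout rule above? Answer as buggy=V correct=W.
buggy=0 correct=4

`(lane % 4) + 8*((i/2) % 2)`[16,1]=>0
lane 16: grp=4 (16/4), tig=0 (16%4)
i=1: r=4+0=4, c=0*2+1=1
row: 0 vs 4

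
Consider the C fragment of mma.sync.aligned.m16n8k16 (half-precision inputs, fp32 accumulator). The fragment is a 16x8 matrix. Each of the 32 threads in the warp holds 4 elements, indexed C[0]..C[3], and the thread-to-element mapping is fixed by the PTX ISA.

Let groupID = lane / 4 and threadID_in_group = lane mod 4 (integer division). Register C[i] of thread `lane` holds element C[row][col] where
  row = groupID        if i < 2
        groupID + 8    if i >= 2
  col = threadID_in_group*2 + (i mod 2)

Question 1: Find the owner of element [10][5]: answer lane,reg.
r=10⇒gr=2,Rb=1  c=5⇒th=2,odd=1
L=2*4+2=10  i=1*2+1=3

10,3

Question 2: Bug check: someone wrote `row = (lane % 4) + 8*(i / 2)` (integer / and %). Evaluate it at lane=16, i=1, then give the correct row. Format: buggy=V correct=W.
buggy=0 correct=4

`(lane % 4) + 8*(i / 2)`[16,1]→0
L=16→G=16>>2=4, T=16&3=0
[1]→row 4+0=4  col 0·2+1=1
row: 0 vs 4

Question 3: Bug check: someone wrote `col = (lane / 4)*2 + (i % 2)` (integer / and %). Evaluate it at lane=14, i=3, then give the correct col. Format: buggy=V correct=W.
buggy=7 correct=5

`(lane / 4)*2 + (i % 2)`[14,3]=>7
lane 14=>14/4=3, 14 mod 4=2
i=3  r:3+8=>11  c:2·2+1=>5
col: 7 vs 5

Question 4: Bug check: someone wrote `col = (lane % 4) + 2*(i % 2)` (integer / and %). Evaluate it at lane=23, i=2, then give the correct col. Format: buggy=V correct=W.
buggy=3 correct=6

`(lane % 4) + 2*(i % 2)`[23,2]->3
lane 23: g=5 (23/4), t=3 (23%4)
i=2: r=5+8=13, c=3*2+0=6
col: 3 vs 6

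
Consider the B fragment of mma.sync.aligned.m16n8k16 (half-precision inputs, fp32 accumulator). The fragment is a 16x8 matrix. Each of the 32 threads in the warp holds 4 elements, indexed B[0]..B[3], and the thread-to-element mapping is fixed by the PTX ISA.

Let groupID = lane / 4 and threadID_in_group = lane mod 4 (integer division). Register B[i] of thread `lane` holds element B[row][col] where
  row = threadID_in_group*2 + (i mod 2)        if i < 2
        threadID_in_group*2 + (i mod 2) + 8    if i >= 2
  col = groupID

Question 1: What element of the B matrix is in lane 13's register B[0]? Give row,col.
L=13=>grp=13>>2=3, tig=13&3=1
[0]=>row 1·2+0+0=2  col grp=3

2,3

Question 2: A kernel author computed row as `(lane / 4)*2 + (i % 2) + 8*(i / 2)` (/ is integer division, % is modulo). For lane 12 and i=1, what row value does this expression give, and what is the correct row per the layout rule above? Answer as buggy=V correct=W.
buggy=7 correct=1

`(lane / 4)*2 + (i % 2) + 8*(i / 2)`[12,1]⇒7
lane 12⇒12/4=3, 12 mod 4=0
i=1  r:2·0+1+0⇒1  c:3
row: 7 vs 1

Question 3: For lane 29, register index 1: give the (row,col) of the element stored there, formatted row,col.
3,7

29: G=7,T=1
[1] (1*2+1+0,7) = (3,7)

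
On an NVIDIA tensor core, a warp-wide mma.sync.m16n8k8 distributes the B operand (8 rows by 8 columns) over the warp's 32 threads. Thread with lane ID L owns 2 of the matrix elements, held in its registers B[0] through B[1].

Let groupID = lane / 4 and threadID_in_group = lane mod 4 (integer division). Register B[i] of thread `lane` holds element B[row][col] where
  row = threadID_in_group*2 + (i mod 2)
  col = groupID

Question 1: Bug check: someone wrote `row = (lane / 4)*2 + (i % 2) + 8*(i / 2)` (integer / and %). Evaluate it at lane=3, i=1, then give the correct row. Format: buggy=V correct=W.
`(lane / 4)*2 + (i % 2) + 8*(i / 2)`[3,1]->1
lane 3: gid=0 (3/4), tid=3 (3%4)
i=1: r=3*2+1=7, c=gid=0
row: 1 vs 7

buggy=1 correct=7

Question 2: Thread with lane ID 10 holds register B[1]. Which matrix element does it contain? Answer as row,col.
5,2

L=10->gid=10>>2=2, tid=10&3=2
[1]->row 2·2+1=5  col gid=2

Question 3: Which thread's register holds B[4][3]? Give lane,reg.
14,0

c=3->g=3  r=4->t=2,b0=0
L=3*4+2=14  i=0=0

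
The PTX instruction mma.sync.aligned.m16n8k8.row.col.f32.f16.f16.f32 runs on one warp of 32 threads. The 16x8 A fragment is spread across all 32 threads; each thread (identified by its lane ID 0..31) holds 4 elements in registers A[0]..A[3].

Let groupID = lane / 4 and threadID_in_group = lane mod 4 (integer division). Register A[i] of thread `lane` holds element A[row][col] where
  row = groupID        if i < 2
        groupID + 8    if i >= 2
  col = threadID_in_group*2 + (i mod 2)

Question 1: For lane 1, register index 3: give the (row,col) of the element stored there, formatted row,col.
lane 1⇒1/4=0, 1 mod 4=1
i=3  r:0+8⇒8  c:2·1+1⇒3

8,3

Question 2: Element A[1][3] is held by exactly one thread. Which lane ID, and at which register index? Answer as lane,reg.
5,1

r=1->g=1,rb=0  c=3->t=1,b0=1
L=1*4+1=5  i=0*2+1=1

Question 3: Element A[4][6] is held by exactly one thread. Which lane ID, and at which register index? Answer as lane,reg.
19,0

r: 4->gid=4,r8=0  c: 6->tid=3,i&1=0
L=4*4+3=19  i=0*2+0=0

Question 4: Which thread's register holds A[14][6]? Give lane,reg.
27,2

r:14=>grp=6,rB=1  c:6=>tig=3,lo=0
L=6*4+3=27  i=1*2+0=2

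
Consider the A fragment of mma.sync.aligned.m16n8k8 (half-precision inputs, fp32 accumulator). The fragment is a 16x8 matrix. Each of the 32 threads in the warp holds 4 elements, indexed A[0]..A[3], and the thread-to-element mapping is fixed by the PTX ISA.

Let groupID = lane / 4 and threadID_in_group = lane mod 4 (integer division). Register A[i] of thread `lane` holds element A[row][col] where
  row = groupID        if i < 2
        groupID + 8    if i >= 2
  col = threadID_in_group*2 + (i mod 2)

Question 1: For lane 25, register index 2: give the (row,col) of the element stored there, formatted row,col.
14,2

lane 25=>25/4=6, 25 mod 4=1
i=2  r:6+8=>14  c:2·1+0=>2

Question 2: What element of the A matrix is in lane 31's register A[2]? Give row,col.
15,6

lane 31→31/4=7, 31 mod 4=3
i=2  r:7+8→15  c:2·3+0→6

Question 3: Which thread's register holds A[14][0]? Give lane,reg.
r=14->g=6,rb=1  c=0->t=0,b0=0
L=6*4+0=24  i=1*2+0=2

24,2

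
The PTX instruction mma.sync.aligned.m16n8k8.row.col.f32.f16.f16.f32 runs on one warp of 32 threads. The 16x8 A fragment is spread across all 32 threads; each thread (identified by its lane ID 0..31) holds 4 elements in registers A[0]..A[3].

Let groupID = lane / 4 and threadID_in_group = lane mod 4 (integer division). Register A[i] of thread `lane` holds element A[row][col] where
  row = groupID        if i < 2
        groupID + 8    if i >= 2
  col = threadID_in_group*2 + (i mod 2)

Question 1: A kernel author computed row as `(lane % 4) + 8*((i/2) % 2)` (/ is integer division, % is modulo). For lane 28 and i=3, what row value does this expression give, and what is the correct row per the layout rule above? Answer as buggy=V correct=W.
`(lane % 4) + 8*((i/2) % 2)`[28,3]=>8
lane 28=>28/4=7, 28 mod 4=0
i=3  r:7+8=>15  c:2·0+1=>1
row: 8 vs 15

buggy=8 correct=15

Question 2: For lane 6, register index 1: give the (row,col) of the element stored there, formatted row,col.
L=6→G=6>>2=1, T=6&3=2
[1]→row 1+0=1  col 2·2+1=5

1,5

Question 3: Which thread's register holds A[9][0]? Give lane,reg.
r: 9->gid=1,r8=1  c: 0->tid=0,i&1=0
L=1*4+0=4  i=1*2+0=2

4,2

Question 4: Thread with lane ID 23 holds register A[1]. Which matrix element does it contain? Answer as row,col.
lane 23->23/4=5, 23 mod 4=3
i=1  r:5+0->5  c:2·3+1->7

5,7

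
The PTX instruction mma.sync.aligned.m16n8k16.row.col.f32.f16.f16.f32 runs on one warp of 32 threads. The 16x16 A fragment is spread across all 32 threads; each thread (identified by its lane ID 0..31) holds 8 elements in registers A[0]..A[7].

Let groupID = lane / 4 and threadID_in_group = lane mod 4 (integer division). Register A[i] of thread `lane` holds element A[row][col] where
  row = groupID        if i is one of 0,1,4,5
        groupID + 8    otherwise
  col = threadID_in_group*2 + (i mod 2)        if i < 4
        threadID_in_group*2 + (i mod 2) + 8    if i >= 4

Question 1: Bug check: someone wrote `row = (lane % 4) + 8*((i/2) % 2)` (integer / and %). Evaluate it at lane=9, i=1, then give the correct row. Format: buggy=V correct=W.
`(lane % 4) + 8*((i/2) % 2)`[9,1]->1
L=9->g=9>>2=2, t=9&3=1
[1]->row 2+0=2  col 1·2+1+0=3
row: 1 vs 2

buggy=1 correct=2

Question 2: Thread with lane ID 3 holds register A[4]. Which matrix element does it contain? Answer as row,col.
lane 3→3/4=0, 3 mod 4=3
i=4  r:0+0→0  c:2·3+0+8→14

0,14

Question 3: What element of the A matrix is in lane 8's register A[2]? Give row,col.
10,0

lane 8: gr=2 (8/4), th=0 (8%4)
i=2: r=2+8=10, c=0*2+0+0=0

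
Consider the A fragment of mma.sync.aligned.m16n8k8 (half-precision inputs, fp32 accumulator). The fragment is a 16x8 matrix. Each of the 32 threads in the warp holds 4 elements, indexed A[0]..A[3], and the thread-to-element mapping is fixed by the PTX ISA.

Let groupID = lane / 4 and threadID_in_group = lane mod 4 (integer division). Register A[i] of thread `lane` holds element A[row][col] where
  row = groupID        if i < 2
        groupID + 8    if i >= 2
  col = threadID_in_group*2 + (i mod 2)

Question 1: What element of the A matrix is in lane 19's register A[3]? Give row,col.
12,7

lane 19⇒19/4=4, 19 mod 4=3
i=3  r:4+8⇒12  c:2·3+1⇒7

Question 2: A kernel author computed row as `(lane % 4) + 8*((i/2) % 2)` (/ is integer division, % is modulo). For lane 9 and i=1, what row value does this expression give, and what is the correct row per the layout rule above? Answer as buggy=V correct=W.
buggy=1 correct=2

`(lane % 4) + 8*((i/2) % 2)`[9,1]⇒1
lane 9: gr=2 (9/4), th=1 (9%4)
i=1: r=2+0=2, c=1*2+1=3
row: 1 vs 2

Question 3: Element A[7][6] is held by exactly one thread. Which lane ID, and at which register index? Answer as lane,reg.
r=7⇒gr=7,Rb=0  c=6⇒th=3,odd=0
L=7*4+3=31  i=0*2+0=0

31,0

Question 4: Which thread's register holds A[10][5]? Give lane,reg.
10,3

r=10→G=2,rhi=1  c=5→T=2,p=1
L=2*4+2=10  i=1*2+1=3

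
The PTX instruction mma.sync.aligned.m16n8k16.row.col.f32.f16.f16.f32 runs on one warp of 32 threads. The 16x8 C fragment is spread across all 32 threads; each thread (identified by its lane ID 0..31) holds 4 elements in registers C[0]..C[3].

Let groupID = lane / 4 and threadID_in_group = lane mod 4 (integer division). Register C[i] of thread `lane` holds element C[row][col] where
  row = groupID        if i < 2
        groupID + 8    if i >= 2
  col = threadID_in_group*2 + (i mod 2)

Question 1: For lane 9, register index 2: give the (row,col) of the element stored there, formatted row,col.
lane 9: gid=2 (9/4), tid=1 (9%4)
i=2: r=2+8=10, c=1*2+0=2

10,2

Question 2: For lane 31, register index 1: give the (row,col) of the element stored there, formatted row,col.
31: g=7,t=3
[1] (7+0,3*2+1) = (7,7)

7,7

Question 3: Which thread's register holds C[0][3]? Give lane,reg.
1,1

r:0=>grp=0,rB=0  c:3=>tig=1,lo=1
L=0*4+1=1  i=0*2+1=1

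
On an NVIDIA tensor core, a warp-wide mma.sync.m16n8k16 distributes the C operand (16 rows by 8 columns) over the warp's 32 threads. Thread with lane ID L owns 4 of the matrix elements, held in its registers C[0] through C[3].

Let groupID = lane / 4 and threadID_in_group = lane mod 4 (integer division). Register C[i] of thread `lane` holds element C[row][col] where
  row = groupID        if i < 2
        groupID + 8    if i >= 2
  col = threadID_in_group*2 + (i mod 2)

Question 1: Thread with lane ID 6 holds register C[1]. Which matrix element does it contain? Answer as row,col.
1,5

lane 6->6/4=1, 6 mod 4=2
i=1  r:1+0->1  c:2·2+1->5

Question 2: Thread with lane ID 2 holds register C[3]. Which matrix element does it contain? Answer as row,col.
2: g=0,t=2
[3] (0+8,2*2+1) = (8,5)

8,5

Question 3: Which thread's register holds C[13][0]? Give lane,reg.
r: 13->gid=5,r8=1  c: 0->tid=0,i&1=0
L=5*4+0=20  i=1*2+0=2

20,2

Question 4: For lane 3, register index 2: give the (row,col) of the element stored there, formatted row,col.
lane 3→3/4=0, 3 mod 4=3
i=2  r:0+8→8  c:2·3+0→6

8,6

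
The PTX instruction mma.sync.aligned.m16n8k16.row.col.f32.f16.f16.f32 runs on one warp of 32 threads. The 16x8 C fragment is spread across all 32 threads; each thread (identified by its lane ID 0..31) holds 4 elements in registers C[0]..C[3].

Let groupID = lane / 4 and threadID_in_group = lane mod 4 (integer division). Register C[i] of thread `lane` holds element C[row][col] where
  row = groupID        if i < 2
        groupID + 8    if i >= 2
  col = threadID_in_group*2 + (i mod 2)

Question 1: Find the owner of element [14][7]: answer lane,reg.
27,3

r=14->g=6,rb=1  c=7->t=3,b0=1
L=6*4+3=27  i=1*2+1=3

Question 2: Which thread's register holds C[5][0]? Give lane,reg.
20,0

r=5→G=5,rhi=0  c=0→T=0,p=0
L=5*4+0=20  i=0*2+0=0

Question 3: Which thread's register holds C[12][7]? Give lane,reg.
r=12→G=4,rhi=1  c=7→T=3,p=1
L=4*4+3=19  i=1*2+1=3

19,3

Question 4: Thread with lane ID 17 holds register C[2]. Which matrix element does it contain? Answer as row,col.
lane 17: grp=4 (17/4), tig=1 (17%4)
i=2: r=4+8=12, c=1*2+0=2

12,2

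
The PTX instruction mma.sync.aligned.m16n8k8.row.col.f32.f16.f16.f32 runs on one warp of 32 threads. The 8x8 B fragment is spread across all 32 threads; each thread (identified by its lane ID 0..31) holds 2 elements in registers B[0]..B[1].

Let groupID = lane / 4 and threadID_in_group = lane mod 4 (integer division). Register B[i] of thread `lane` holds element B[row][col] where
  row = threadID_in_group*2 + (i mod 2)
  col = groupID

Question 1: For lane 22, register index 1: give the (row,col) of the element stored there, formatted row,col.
lane 22->22/4=5, 22 mod 4=2
i=1  r:2·2+1->5  c:5

5,5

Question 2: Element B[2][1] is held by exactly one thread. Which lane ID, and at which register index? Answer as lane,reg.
c=1->g=1  r=2->t=1,b0=0
L=1*4+1=5  i=0=0

5,0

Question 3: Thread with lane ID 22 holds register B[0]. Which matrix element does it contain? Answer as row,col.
4,5

L=22->gid=22>>2=5, tid=22&3=2
[0]->row 2·2+0=4  col gid=5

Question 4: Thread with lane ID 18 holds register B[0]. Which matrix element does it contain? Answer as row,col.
4,4

lane 18->18/4=4, 18 mod 4=2
i=0  r:2·2+0->4  c:4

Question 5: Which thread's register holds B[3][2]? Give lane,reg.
9,1

c=2->g=2  r=3->t=1,b0=1
L=2*4+1=9  i=1=1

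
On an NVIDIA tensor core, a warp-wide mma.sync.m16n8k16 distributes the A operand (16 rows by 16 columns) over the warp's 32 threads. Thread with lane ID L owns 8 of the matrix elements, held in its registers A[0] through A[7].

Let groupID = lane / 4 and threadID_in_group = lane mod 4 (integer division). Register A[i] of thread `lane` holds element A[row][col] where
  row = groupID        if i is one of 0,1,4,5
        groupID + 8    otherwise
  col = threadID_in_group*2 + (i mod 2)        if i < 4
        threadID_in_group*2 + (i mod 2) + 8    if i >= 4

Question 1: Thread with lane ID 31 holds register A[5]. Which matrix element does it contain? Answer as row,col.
L=31⇒gr=31>>2=7, th=31&3=3
[5]⇒row 7+0=7  col 3·2+1+8=15

7,15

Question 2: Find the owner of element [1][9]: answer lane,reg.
r=1⇒gr=1,Rb=0  c=9⇒Cb=1,th=0,odd=1
L=1*4+0=4  i=1*4+0*2+1=5

4,5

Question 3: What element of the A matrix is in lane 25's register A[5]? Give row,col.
6,11

lane 25: gr=6 (25/4), th=1 (25%4)
i=5: r=6+0=6, c=1*2+1+8=11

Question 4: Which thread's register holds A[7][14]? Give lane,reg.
31,4

r=7⇒gr=7,Rb=0  c=14⇒Cb=1,th=3,odd=0
L=7*4+3=31  i=1*4+0*2+0=4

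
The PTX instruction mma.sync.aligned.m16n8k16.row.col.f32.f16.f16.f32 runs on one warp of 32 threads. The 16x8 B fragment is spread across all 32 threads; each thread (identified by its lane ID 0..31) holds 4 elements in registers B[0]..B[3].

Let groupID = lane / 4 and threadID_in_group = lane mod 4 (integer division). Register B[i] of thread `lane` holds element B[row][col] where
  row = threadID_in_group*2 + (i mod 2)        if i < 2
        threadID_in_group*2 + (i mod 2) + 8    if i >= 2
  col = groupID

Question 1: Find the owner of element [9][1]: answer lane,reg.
c:1=>grp=1  r:9=>rB=1,tig=0,lo=1
L=1*4+0=4  i=1*2+1=3

4,3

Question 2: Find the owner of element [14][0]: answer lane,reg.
c=0->g=0  r=14->rb=1,t=3,b0=0
L=0*4+3=3  i=1*2+0=2

3,2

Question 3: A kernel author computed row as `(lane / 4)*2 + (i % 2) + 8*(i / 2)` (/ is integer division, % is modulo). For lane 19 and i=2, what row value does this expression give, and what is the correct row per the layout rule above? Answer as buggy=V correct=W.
buggy=16 correct=14

`(lane / 4)*2 + (i % 2) + 8*(i / 2)`[19,2]→16
L=19→G=19>>2=4, T=19&3=3
[2]→row 3·2+0+8=14  col G=4
row: 16 vs 14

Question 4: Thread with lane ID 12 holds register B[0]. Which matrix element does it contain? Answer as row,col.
12: G=3,T=0
[0] (0*2+0+0,3) = (0,3)

0,3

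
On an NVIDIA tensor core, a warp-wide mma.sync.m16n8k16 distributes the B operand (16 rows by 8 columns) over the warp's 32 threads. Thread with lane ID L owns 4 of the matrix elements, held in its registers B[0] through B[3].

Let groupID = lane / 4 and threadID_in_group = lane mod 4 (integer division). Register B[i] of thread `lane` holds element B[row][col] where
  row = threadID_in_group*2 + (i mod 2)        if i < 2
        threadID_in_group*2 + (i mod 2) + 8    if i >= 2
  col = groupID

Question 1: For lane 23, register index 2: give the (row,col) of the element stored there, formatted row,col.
lane 23: gid=5 (23/4), tid=3 (23%4)
i=2: r=3*2+0+8=14, c=gid=5

14,5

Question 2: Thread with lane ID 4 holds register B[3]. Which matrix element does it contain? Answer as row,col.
lane 4->4/4=1, 4 mod 4=0
i=3  r:2·0+1+8->9  c:1

9,1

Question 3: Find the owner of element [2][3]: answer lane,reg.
13,0

c: 3->gid=3  r: 2->r8=0,tid=1,i&1=0
L=3*4+1=13  i=0*2+0=0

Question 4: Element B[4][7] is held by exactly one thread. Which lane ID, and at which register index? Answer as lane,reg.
c=7→G=7  r=4→rhi=0,T=2,p=0
L=7*4+2=30  i=0*2+0=0

30,0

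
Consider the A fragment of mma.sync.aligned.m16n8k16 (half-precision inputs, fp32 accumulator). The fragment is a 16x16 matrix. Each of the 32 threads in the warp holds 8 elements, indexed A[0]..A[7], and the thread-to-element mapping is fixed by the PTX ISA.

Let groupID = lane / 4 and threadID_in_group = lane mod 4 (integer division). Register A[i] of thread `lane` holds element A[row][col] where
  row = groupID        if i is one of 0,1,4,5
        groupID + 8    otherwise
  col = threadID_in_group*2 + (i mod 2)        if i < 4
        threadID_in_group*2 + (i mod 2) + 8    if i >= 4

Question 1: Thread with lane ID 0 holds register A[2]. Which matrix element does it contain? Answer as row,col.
L=0→G=0>>2=0, T=0&3=0
[2]→row 0+8=8  col 0·2+0+0=0

8,0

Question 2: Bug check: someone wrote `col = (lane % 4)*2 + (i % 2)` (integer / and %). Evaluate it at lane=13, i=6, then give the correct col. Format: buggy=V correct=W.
buggy=2 correct=10

`(lane % 4)*2 + (i % 2)`[13,6]→2
L=13→G=13>>2=3, T=13&3=1
[6]→row 3+8=11  col 1·2+0+8=10
col: 2 vs 10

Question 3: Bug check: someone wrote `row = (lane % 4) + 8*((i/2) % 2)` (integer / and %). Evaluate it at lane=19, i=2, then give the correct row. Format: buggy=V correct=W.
`(lane % 4) + 8*((i/2) % 2)`[19,2]->11
L=19->g=19>>2=4, t=19&3=3
[2]->row 4+8=12  col 3·2+0+0=6
row: 11 vs 12

buggy=11 correct=12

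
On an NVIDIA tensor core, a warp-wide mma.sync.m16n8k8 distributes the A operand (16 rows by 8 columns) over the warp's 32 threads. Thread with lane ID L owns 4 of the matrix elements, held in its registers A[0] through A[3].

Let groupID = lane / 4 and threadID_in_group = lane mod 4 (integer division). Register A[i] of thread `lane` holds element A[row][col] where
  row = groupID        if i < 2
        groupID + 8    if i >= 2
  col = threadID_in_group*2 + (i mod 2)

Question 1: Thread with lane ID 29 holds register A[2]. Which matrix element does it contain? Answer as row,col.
15,2

29: gid=7,tid=1
[2] (7+8,1*2+0) = (15,2)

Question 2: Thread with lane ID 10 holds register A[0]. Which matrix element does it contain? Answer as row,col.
2,4

L=10⇒gr=10>>2=2, th=10&3=2
[0]⇒row 2+0=2  col 2·2+0=4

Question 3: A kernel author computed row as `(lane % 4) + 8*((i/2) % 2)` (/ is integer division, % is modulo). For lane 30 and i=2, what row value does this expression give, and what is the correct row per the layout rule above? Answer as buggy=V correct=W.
`(lane % 4) + 8*((i/2) % 2)`[30,2]→10
L=30→G=30>>2=7, T=30&3=2
[2]→row 7+8=15  col 2·2+0=4
row: 10 vs 15

buggy=10 correct=15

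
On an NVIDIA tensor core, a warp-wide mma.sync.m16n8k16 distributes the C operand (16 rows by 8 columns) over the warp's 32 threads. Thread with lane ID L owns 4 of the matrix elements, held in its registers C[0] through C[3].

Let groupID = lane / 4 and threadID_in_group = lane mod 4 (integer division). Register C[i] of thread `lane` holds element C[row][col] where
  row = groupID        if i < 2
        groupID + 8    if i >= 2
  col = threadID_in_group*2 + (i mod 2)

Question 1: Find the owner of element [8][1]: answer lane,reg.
r=8->g=0,rb=1  c=1->t=0,b0=1
L=0*4+0=0  i=1*2+1=3

0,3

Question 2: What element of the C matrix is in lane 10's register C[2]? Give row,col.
10,4

lane 10->10/4=2, 10 mod 4=2
i=2  r:2+8->10  c:2·2+0->4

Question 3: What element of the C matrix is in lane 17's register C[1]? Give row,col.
L=17→G=17>>2=4, T=17&3=1
[1]→row 4+0=4  col 1·2+1=3

4,3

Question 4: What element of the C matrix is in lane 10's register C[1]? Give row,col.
2,5

10: G=2,T=2
[1] (2+0,2*2+1) = (2,5)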